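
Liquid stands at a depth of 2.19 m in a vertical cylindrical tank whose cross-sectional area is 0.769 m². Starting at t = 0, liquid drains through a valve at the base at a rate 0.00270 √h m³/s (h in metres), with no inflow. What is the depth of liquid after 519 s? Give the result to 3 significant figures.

A dh/dt = −Q_out = −0.00270 √h.
This is separable: 2 d(√h)/dt = −0.00270/A, so √h = √h₀ − (0.00270/(2A)) t.
√h = √2.19 − 0.00270·519/(2·0.769) = 1.4799 − 0.91112 = 0.56875.
h = 0.56875² = 0.32347 m.

0.323 m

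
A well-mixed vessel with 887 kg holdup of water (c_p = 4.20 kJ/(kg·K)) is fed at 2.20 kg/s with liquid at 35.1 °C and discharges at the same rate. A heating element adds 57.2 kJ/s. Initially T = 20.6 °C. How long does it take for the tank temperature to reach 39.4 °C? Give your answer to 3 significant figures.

965 s

M c_p dT/dt = ṁ c_p (T_in − T) + Q̇.
τ = M/ṁ = 403.18 s; T_ss = T_in + Q̇/(ṁ c_p) = 41.290 °C.
T(t) = T_ss + (T₀ − T_ss) e^(−t/τ). Set T = 39.4:
e^(−t/τ) = (39.4 − 41.290)/(20.6 − 41.290) = 0.091369
t = −403.18 · ln(0.091369) = 964.75 s.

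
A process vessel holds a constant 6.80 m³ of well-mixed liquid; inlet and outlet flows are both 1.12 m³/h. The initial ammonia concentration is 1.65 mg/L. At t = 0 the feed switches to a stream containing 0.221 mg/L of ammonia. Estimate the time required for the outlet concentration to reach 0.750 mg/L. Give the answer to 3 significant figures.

6.03 h

Species balance on the tank: V dC/dt = Q(C_in − C), so τ = V/Q = 6.0714 h.
C(t) = C_in + (C₀ − C_in) e^(−t/τ). Set C = 0.750 and solve for t:
e^(−t/τ) = (C − C_in)/(C₀ − C_in) = (0.750 − 0.221)/(1.65 − 0.221) = 0.37019
t = −τ ln(…) = 6.0714 × 0.99374 = 6.0334 h.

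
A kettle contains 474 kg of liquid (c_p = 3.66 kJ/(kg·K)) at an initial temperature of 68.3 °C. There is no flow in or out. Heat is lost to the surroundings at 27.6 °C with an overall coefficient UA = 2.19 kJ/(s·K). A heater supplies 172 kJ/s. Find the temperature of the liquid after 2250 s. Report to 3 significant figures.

Lumped-capacitance energy balance: M c_p dT/dt = UA(T_amb − T) + Q̇.
dT/dt = (T_ss − T)/τ with T_ss = T_amb + Q̇/UA = 27.6 + 172/2.19 = 106.14 °C, τ = M c_p/UA = 474·3.66/2.19 = 792.16 s.
T approaches T_ss exponentially: T(t) = T_ss + (T₀ − T_ss) e^(−t/τ).
T(2250) = 106.14 + (-37.839)·0.058407 = 103.93 °C.

104 °C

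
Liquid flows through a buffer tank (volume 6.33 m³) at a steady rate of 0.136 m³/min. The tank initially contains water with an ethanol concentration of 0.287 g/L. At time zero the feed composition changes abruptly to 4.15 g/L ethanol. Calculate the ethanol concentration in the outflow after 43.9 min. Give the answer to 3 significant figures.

Transient balance on the dissolved component: V dC/dt = Q(C_in − C).
Time constant τ = V/Q = 6.33/0.136 = 46.544 min.
Integrating: C(t) = C_in + (C₀ − C_in) e^(−t/τ).
C(43.9) = 4.15 + (0.287 − 4.15)·e^(−43.9/46.544) = 4.15 + (-3.8630)·0.38938 = 2.6458 g/L.

2.65 g/L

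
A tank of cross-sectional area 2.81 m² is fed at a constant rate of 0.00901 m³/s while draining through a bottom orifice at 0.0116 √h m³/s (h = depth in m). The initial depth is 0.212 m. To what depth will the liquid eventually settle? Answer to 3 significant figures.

0.603 m

Level balance: A dh/dt = 0.00901 − 0.0116 √h. Setting dh/dt = 0:
Q_in = 0.0116 √h_ss ⇒ √h_ss = 0.00901/0.0116 = 0.77672.
h_ss = 0.77672² = 0.60330 m. (Since h₀ = 0.212 m < h_ss, the level will rise toward this value.)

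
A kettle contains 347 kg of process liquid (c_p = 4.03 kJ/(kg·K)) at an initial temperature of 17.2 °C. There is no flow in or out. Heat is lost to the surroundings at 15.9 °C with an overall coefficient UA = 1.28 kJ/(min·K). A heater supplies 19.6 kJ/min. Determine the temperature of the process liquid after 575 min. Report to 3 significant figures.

22.9 °C

Unsteady energy balance on the tank contents: M c_p dT/dt = −UA(T − T_amb) + Q̇.
dT/dt = (T_ss − T)/τ with T_ss = T_amb + Q̇/UA = 15.9 + 19.6/1.28 = 31.212 °C, τ = M c_p/UA = 347·4.03/1.28 = 1092.5 min.
T approaches T_ss exponentially: T(t) = T_ss + (T₀ − T_ss) e^(−t/τ).
T(575) = 31.212 + (-14.012)·0.59078 = 22.934 °C.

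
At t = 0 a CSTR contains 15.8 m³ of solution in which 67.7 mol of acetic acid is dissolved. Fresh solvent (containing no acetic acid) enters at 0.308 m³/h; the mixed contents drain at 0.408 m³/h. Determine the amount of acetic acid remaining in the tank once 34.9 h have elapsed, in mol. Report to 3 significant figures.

Let m(t) be the amount of acetic acid. Volume: V(t) = V₀ + (Q_in − Q_out) t = 15.8 − 0.10000 t; V(34.9) = 12.310 m³.
No acetic acid enters, so dm/dt = −Q_out · (m/V).
dm/m = −Q_out dt/(V₀ − 0.10000 t); integrating gives ln(m/m₀) = −(Q_out/(Q_in−Q_out)) ln(V/V₀).
m = m₀ (V₀/V)^(Q_out/(Q_in−Q_out)) = 67.7 × (15.8/12.310)^(-4.0800) = 24.452 mol.

24.5 mol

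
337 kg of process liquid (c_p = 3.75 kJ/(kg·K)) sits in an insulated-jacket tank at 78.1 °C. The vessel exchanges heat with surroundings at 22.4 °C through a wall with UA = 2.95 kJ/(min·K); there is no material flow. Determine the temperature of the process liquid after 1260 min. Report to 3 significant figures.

25.3 °C

Heat balance on the well-mixed liquid: M c_p dT/dt = −UA(T − T_amb).
dT/dt = (T_ss − T)/τ with T_ss = T_amb = 22.400 °C, τ = M c_p/UA = 337·3.75/2.95 = 428.39 min.
T approaches T_ss exponentially: T(t) = T_ss + (T₀ − T_ss) e^(−t/τ).
T(1260) = 22.400 + (55.700)·0.052800 = 25.341 °C.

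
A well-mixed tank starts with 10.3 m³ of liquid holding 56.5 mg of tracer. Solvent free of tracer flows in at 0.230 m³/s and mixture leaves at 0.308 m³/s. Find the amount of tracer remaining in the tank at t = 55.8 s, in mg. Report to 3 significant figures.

Total volume: dV/dt = Q_in − Q_out = -0.078000 m³/s, so V(t) = 10.3 − 0.078000 t and V(55.8) = 5.9476 m³.
Solute balance: dm/dt = 0 − Q_out C = −Q_out m/V(t).
dm/m = −Q_out dt/(V₀ − 0.078000 t); integrating gives ln(m/m₀) = −(Q_out/(Q_in−Q_out)) ln(V/V₀).
m = m₀ (V₀/V)^(Q_out/(Q_in−Q_out)) = 56.5 × (10.3/5.9476)^(-3.9487) = 6.4610 mg.

6.46 mg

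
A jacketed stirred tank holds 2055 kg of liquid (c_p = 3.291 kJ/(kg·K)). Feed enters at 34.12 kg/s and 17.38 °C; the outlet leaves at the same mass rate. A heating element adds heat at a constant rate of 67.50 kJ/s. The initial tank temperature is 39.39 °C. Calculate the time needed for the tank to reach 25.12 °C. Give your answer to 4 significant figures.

Energy balance: M c_p dT/dt = ṁ c_p (T_in − T) + 67.50.
τ = M/ṁ = 60.2286 s; T_ss = T_in + Q̇/(ṁ c_p) = 17.9811 °C.
T(t) = T_ss + (T₀ − T_ss) e^(−t/τ). Set T = 25.12:
e^(−t/τ) = (25.12 − 17.9811)/(39.39 − 17.9811) = 0.333454
t = −60.2286 · ln(0.333454) = 66.1461 s.

66.15 s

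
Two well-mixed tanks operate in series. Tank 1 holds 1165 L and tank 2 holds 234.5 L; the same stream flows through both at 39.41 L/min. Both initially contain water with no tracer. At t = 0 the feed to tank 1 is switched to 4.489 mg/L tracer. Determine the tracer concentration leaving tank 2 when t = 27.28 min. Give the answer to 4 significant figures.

Species balance on tank i: dCᵢ/dt = (Cᵢ₋₁ − Cᵢ)/τᵢ with τᵢ = Vᵢ/Q.
τ₁ = 1165/39.41 = 29.5610 min; τ₂ = 234.5/39.41 = 5.95027 min.
Solving the cascade with C₁(0)=C₂(0)=0 gives C₂(t) = C_in[1 − (τ₁ e^(−t/τ₁) − τ₂ e^(−t/τ₂))/(τ₁ − τ₂)].
At t = 27.28: e^(−t/τ₁) = 0.397390, e^(−t/τ₂) = 0.0102071.
C₂ = 4.489·[1 − (29.5610·0.397390 − 5.95027·0.0102071)/(23.6108)] = 4.489·0.505034 = 2.26710 mg/L.

2.267 mg/L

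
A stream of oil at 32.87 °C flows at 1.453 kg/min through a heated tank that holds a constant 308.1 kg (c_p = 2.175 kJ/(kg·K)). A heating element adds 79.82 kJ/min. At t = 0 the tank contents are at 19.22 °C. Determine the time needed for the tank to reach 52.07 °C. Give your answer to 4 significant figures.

394.4 min

M c_p dT/dt = ṁ c_p (T_in − T) + Q̇.
τ = M/ṁ = 212.044 min; T_ss = T_in + Q̇/(ṁ c_p) = 58.1273 °C.
T(t) = T_ss + (T₀ − T_ss) e^(−t/τ). Set T = 52.07:
e^(−t/τ) = (52.07 − 58.1273)/(19.22 − 58.1273) = 0.155685
t = −212.044 · ln(0.155685) = 394.385 min.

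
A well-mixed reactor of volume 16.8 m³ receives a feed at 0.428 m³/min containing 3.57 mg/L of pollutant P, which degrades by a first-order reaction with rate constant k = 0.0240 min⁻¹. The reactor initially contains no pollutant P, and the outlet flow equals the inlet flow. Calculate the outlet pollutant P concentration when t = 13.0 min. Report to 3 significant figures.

0.872 mg/L

Accumulation = in − out − consumed: V dC/dt = Q C_in − Q C − k V C.
dC/dt = (Q/V) C_in − (Q/V + k) C; effective rate a = Q/V + k = 0.025476 + 0.0240 = 0.049476 min⁻¹.
C_ss = Q C_in/(Q + kV) = 1.8383 mg/L; C(t) = C_ss + (C₀ − C_ss) e^(−a t).
C(13.0) = 1.8383 + (-1.8383)·e^(−0.049476·13.0) = 1.8383 + (-1.8383)·0.52561 = 0.87205 mg/L.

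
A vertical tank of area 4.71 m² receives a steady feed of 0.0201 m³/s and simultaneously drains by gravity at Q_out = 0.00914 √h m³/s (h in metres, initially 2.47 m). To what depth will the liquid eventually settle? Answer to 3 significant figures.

4.84 m

A dh/dt = Q_in − 0.00914 √h. Steady state requires inflow = outflow:
Q_in = 0.00914 √h_ss ⇒ √h_ss = 0.0201/0.00914 = 2.1991.
h_ss = 2.1991² = 4.8361 m. (Since h₀ = 2.47 m < h_ss, the level will rise toward this value.)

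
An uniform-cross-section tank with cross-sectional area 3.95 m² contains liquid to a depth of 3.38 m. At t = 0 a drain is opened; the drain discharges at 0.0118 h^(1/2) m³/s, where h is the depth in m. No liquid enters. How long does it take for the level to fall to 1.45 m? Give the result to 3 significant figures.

425 s

A dh/dt = −Q_out = −0.0118 √h.
This is separable: 2 d(√h)/dt = −0.0118/A, so √h = √h₀ − (0.0118/(2A)) t.
t = 2A(√h₀ − √h)/0.0118 = 2·3.95·(√3.38 − √1.45)/0.0118
  = 7.9000 × (1.8385 − 1.2042) / 0.0118 = 424.67 s.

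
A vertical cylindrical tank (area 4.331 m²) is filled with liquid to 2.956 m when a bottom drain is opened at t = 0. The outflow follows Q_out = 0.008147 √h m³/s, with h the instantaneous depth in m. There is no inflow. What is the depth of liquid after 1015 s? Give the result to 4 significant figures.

A dh/dt = −Q_out = −0.008147 √h.
∫ h^(−1/2) dh = −(0.008147/A) ∫ dt, giving 2√h = 2√h₀ − (0.008147/A) t.
√h = √2.956 − 0.008147·1015/(2·4.331) = 1.71930 − 0.954653 = 0.764649.
h = 0.764649² = 0.584688 m.

0.5847 m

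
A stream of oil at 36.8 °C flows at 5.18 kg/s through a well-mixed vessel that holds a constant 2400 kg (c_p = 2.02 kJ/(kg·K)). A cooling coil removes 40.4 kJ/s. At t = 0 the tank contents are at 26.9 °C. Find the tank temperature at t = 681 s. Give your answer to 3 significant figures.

Energy balance: M c_p dT/dt = ṁ c_p (T_in − T) − 40.4.
τ = M/ṁ = 463.32 s; T_ss = T_in − Q̇/(ṁ c_p) = 36.8 − 40.4/(5.18·2.02) = 32.939 °C.
This is linear first-order; T(t) = T_ss + (T₀ − T_ss) e^(−t/τ).
T(681) = 32.939 + (-6.0390)·e^(−681/463.32) = 32.939 + (-6.0390)·0.22997 = 31.550 °C.

31.6 °C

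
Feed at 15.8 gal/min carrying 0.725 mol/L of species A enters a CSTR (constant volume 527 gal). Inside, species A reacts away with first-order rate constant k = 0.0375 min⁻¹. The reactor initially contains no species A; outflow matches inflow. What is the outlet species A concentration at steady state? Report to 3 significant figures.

Accumulation = in − out − consumed: V dC/dt = Q C_in − Q C − k V C.
At steady state: 0 = Q C_in − (Q + kV) C_ss, so C_ss = Q C_in/(Q + kV).
C_ss = 15.8·0.725/(15.8 + 0.0375·527) = 11.455/35.562 = 0.32211 mol/L.

0.322 mol/L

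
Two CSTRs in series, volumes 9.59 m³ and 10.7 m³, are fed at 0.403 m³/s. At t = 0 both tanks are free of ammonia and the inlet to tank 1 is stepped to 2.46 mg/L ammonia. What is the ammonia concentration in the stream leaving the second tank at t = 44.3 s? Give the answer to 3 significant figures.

Each tank obeys Vᵢ dCᵢ/dt = Q(Cᵢ₋₁ − Cᵢ), so τᵢ = Vᵢ/Q.
τ₁ = 9.59/0.403 = 23.797 s; τ₂ = 10.7/0.403 = 26.551 s.
Tank 1: C₁ = C_in(1 − e^(−t/τ₁)). Tank 2 (τ₁ ≠ τ₂): C₂ = C_in[1 − (τ₁ e^(−t/τ₁) − τ₂ e^(−t/τ₂))/(τ₁ − τ₂)].
At t = 44.3: e^(−t/τ₁) = 0.15542, e^(−t/τ₂) = 0.18853.
C₂ = 2.46·[1 − (23.797·0.15542 − 26.551·0.18853)/(-2.7543)] = 2.46·0.52542 = 1.2925 mg/L.

1.29 mg/L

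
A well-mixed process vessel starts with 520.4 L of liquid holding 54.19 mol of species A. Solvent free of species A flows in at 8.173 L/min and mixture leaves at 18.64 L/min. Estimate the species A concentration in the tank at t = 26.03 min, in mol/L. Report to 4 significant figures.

0.05837 mol/L

Let m(t) be the amount of species A. Volume: V(t) = V₀ + (Q_in − Q_out) t = 520.4 − 10.4670 t; V(26.03) = 247.944 L.
Species balance (pure solvent in): dm/dt = −Q_out · m/V(t).
dm/m = −Q_out dt/(V₀ − 10.4670 t); integrating gives ln(m/m₀) = −(Q_out/(Q_in−Q_out)) ln(V/V₀).
m = m₀ (V₀/V)^(Q_out/(Q_in−Q_out)) = 54.19 × (520.4/247.944)^(-1.78084) = 14.4717 mol.
C = m/V = 14.4717/247.944 = 0.0583668 mol/L.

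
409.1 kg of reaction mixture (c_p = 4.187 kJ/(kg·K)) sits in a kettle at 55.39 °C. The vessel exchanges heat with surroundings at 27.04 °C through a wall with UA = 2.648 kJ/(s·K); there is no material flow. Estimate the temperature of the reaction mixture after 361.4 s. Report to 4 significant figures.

43.25 °C

M c_p dT/dt = −UA(T − T_amb).
dT/dt = (T_ss − T)/τ with T_ss = T_amb = 27.0400 °C, τ = M c_p/UA = 409.1·4.187/2.648 = 646.866 s.
Solution: T(t) = T_ss + (T₀ − T_ss) e^(−t/τ).
T(361.4) = 27.0400 + (28.3500)·0.571956 = 43.2549 °C.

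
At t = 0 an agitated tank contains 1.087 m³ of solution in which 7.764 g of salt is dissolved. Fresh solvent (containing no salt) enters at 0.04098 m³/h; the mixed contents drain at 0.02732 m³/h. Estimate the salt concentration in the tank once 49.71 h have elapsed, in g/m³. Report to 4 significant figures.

1.665 g/m³

Let m(t) be the amount of salt. Volume: V(t) = V₀ + (Q_in − Q_out) t = 1.087 + 0.0136600 t; V(49.71) = 1.76604 m³.
Solute balance: dm/dt = 0 − Q_out C = −Q_out m/V(t).
Separate: dm/m = −Q_out dt/V(t) ⇒ ln(m/m₀) = −(Q_out/(Q_in−Q_out)) ln(V/V₀).
m = m₀ (V₀/V)^(Q_out/(Q_in−Q_out)) = 7.764 × (1.087/1.76604)^(2.00000) = 2.94133 g.
C = m/V = 2.94133/1.76604 = 1.66550 g/m³.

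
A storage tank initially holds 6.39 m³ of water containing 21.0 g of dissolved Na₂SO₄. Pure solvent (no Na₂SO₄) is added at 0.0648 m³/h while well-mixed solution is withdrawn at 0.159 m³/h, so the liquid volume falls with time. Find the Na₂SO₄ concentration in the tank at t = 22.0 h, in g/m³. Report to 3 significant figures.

2.51 g/m³

Total volume: dV/dt = Q_in − Q_out = -0.094200 m³/h, so V(t) = 6.39 − 0.094200 t and V(22.0) = 4.3176 m³.
Solute balance: dm/dt = 0 − Q_out C = −Q_out m/V(t).
Separate: dm/m = −Q_out dt/V(t) ⇒ ln(m/m₀) = −(Q_out/(Q_in−Q_out)) ln(V/V₀).
m = m₀ (V₀/V)^(Q_out/(Q_in−Q_out)) = 21.0 × (6.39/4.3176)^(-1.6879) = 10.835 g.
C = m/V = 10.835/4.3176 = 2.5096 g/m³.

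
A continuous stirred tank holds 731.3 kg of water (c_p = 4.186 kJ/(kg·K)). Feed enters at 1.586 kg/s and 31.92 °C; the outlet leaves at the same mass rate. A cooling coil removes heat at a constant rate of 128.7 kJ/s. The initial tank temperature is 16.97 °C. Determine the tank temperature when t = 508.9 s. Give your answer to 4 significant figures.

14.01 °C

M c_p dT/dt = ṁ c_p (T_in − T) − Q̇.
τ = M/ṁ = 461.097 s; T_ss = T_in − Q̇/(ṁ c_p) = 31.92 − 128.7/(1.586·4.186) = 12.5345 °C.
T approaches T_ss exponentially: T(t) = T_ss + (T₀ − T_ss) e^(−t/τ).
T(508.9) = 12.5345 + (4.43546)·e^(−508.9/461.097) = 12.5345 + (4.43546)·0.331651 = 14.0056 °C.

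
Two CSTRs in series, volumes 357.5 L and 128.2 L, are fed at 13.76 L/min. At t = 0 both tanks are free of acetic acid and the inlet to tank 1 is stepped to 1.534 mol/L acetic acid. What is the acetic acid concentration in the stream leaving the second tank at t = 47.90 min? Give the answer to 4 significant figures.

Each tank obeys Vᵢ dCᵢ/dt = Q(Cᵢ₋₁ − Cᵢ), so τᵢ = Vᵢ/Q.
τ₁ = 357.5/13.76 = 25.9811 min; τ₂ = 128.2/13.76 = 9.31686 min.
Tank 1: C₁ = C_in(1 − e^(−t/τ₁)). Tank 2 (τ₁ ≠ τ₂): C₂ = C_in[1 − (τ₁ e^(−t/τ₁) − τ₂ e^(−t/τ₂))/(τ₁ − τ₂)].
At t = 47.90: e^(−t/τ₁) = 0.158239, e^(−t/τ₂) = 0.00585057.
C₂ = 1.534·[1 − (25.9811·0.158239 − 9.31686·0.00585057)/(16.6642)] = 1.534·0.756561 = 1.16057 mol/L.

1.161 mol/L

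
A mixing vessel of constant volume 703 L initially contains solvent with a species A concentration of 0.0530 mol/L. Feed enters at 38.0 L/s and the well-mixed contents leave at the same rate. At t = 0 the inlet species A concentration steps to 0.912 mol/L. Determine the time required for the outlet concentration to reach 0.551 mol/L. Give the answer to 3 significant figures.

Species balance: V dC/dt = Q(C_in − C) ⇒ τ = V/Q = 18.500 s.
C(t) = C_in + (C₀ − C_in) e^(−t/τ). Set C = 0.551 and solve for t:
e^(−t/τ) = (C − C_in)/(C₀ − C_in) = (0.551 − 0.912)/(0.0530 − 0.912) = 0.42026
t = −τ ln(…) = 18.500 × 0.86689 = 16.037 s.

16.0 s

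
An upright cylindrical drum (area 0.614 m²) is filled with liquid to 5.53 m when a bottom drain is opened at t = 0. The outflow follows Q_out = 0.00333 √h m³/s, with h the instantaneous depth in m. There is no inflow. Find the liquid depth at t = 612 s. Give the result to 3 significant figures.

Volume balance on the tank: A dh/dt = −0.00333 √h.
∫ h^(−1/2) dh = −(0.00333/A) ∫ dt, giving 2√h = 2√h₀ − (0.00333/A) t.
√h = √5.53 − 0.00333·612/(2·0.614) = 2.3516 − 1.6596 = 0.69202.
h = 0.69202² = 0.47889 m.

0.479 m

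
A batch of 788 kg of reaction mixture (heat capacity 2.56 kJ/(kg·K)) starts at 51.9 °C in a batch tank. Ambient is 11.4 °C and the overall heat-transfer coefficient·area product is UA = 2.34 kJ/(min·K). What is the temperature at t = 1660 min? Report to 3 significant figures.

Unsteady energy balance on the tank contents: M c_p dT/dt = −UA(T − T_amb).
dT/dt = (T_ss − T)/τ with T_ss = T_amb = 11.400 °C, τ = M c_p/UA = 788·2.56/2.34 = 862.09 min.
T approaches T_ss exponentially: T(t) = T_ss + (T₀ − T_ss) e^(−t/τ).
T(1660) = 11.400 + (40.500)·0.14579 = 17.305 °C.

17.3 °C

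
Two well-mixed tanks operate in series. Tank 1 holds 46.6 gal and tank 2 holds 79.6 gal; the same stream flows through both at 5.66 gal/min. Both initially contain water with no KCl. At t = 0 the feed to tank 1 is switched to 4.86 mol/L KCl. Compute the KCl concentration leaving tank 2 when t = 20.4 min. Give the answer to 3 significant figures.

2.69 mol/L

Time constants: τᵢ = Vᵢ/Q for each well-mixed tank.
τ₁ = 46.6/5.66 = 8.2332 min; τ₂ = 79.6/5.66 = 14.064 min.
Solving the cascade with C₁(0)=C₂(0)=0 gives C₂(t) = C_in[1 − (τ₁ e^(−t/τ₁) − τ₂ e^(−t/τ₂))/(τ₁ − τ₂)].
At t = 20.4: e^(−t/τ₁) = 0.083930, e^(−t/τ₂) = 0.23444.
C₂ = 4.86·[1 − (8.2332·0.083930 − 14.064·0.23444)/(-5.8304)] = 4.86·0.55302 = 2.6877 mol/L.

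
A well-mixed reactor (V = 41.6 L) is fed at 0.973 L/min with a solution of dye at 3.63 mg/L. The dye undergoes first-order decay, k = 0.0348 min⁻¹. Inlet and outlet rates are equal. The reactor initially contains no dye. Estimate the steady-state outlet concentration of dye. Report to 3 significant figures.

1.46 mg/L

Accumulation = in − out − consumed: V dC/dt = Q C_in − Q C − k V C.
Steady state (dC/dt = 0): C_ss = Q C_in/(Q + kV) = C_in/(1 + kV/Q).
C_ss = 0.973·3.63/(0.973 + 0.0348·41.6) = 3.5320/2.4207 = 1.4591 mg/L.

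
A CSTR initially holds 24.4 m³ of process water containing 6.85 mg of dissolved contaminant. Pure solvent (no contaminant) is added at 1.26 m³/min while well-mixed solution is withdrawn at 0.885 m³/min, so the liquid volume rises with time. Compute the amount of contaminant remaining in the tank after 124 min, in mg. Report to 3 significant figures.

0.553 mg

Let m(t) be the amount of contaminant. Volume: V(t) = V₀ + (Q_in − Q_out) t = 24.4 + 0.37500 t; V(124) = 70.900 m³.
No contaminant enters, so dm/dt = −Q_out · (m/V).
dm/m = −Q_out dt/(V₀ + 0.37500 t); integrating gives ln(m/m₀) = −(Q_out/(Q_in−Q_out)) ln(V/V₀).
m = m₀ (V₀/V)^(Q_out/(Q_in−Q_out)) = 6.85 × (24.4/70.900)^(2.3600) = 0.55259 mg.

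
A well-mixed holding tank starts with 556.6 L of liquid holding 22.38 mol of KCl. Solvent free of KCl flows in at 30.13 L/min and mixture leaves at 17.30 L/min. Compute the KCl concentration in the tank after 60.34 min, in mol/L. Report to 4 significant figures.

Let m(t) be the amount of KCl. Volume: V(t) = V₀ + (Q_in − Q_out) t = 556.6 + 12.8300 t; V(60.34) = 1330.76 L.
Solute balance: dm/dt = 0 − Q_out C = −Q_out m/V(t).
Separate: dm/m = −Q_out dt/V(t) ⇒ ln(m/m₀) = −(Q_out/(Q_in−Q_out)) ln(V/V₀).
m = m₀ (V₀/V)^(Q_out/(Q_in−Q_out)) = 22.38 × (556.6/1330.76)^(1.34840) = 6.90896 mol.
C = m/V = 6.90896/1330.76 = 0.00519173 mol/L.

0.005192 mol/L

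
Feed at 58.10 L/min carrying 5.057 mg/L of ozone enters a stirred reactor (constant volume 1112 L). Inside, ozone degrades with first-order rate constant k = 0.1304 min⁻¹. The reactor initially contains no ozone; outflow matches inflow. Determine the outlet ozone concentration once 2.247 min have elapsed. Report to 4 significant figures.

0.4870 mg/L

Accumulation = in − out − consumed: V dC/dt = Q C_in − Q C − k V C.
dC/dt = (Q/V) C_in − (Q/V + k) C; effective rate a = Q/V + k = 0.0522482 + 0.1304 = 0.182648 min⁻¹.
C_ss = Q C_in/(Q + kV) = 1.44660 mg/L; C(t) = C_ss + (C₀ − C_ss) e^(−a t).
C(2.247) = 1.44660 + (-1.44660)·e^(−0.182648·2.247) = 1.44660 + (-1.44660)·0.663378 = 0.486958 mg/L.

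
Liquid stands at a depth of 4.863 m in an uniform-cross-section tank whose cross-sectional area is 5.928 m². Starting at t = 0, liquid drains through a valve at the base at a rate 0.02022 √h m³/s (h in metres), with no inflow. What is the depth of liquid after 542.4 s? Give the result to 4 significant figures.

With no inflow, A dh/dt = −0.02022 √h.
This is separable: 2 d(√h)/dt = −0.02022/A, so √h = √h₀ − (0.02022/(2A)) t.
√h = √4.863 − 0.02022·542.4/(2·5.928) = 2.20522 − 0.925045 = 1.28018.
h = 1.28018² = 1.63885 m.

1.639 m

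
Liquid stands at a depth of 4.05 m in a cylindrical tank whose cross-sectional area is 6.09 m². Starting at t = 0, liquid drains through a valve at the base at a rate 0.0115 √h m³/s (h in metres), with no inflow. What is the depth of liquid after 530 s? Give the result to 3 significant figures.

2.29 m

Mass balance (ρ constant): A dh/dt = −0.0115 √h.
∫ h^(−1/2) dh = −(0.0115/A) ∫ dt, giving 2√h = 2√h₀ − (0.0115/A) t.
√h = √4.05 − 0.0115·530/(2·6.09) = 2.0125 − 0.50041 = 1.5121.
h = 1.5121² = 2.2863 m.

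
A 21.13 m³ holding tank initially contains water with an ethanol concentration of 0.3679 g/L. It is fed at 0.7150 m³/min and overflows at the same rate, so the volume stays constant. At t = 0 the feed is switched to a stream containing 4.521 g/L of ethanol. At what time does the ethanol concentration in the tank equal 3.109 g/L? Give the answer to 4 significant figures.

31.88 min

Mass balance on the solute (V constant): V dC/dt = Q(C_in − C), so τ = V/Q = 29.5524 min.
C(t) = C_in + (C₀ − C_in) e^(−t/τ). Set C = 3.109 and solve for t:
e^(−t/τ) = (C − C_in)/(C₀ − C_in) = (3.109 − 4.521)/(0.3679 − 4.521) = 0.339987
t = −τ ln(…) = 29.5524 × 1.07885 = 31.8826 min.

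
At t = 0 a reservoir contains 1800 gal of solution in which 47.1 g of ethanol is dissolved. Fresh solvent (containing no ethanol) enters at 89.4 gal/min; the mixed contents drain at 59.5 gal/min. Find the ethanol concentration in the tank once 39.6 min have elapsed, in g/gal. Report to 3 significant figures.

Let m(t) be the amount of ethanol. Volume: V(t) = V₀ + (Q_in − Q_out) t = 1800 + 29.900 t; V(39.6) = 2984.0 gal.
Solute balance: dm/dt = 0 − Q_out C = −Q_out m/V(t).
Separate: dm/m = −Q_out dt/V(t) ⇒ ln(m/m₀) = −(Q_out/(Q_in−Q_out)) ln(V/V₀).
m = m₀ (V₀/V)^(Q_out/(Q_in−Q_out)) = 47.1 × (1800/2984.0)^(1.9900) = 17.225 g.
C = m/V = 17.225/2984.0 = 0.0057724 g/gal.

0.00577 g/gal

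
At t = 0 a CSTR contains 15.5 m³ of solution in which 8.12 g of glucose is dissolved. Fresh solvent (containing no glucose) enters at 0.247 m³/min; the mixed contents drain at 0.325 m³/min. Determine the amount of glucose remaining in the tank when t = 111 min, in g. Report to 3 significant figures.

Total volume: dV/dt = Q_in − Q_out = -0.078000 m³/min, so V(t) = 15.5 − 0.078000 t and V(111) = 6.8420 m³.
Species balance (pure solvent in): dm/dt = −Q_out · m/V(t).
dm/m = −Q_out dt/(V₀ − 0.078000 t); integrating gives ln(m/m₀) = −(Q_out/(Q_in−Q_out)) ln(V/V₀).
m = m₀ (V₀/V)^(Q_out/(Q_in−Q_out)) = 8.12 × (15.5/6.8420)^(-4.1667) = 0.26901 g.

0.269 g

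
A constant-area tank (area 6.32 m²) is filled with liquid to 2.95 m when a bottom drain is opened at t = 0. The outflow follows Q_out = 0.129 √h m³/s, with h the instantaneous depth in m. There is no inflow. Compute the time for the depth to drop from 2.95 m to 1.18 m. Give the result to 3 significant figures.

Accumulation of liquid (constant cross-section A): A dh/dt = −0.129 √h.
∫ h^(−1/2) dh = −(0.129/A) ∫ dt, giving 2√h = 2√h₀ − (0.129/A) t.
t = 2A(√h₀ − √h)/0.129 = 2·6.32·(√2.95 − √1.18)/0.129
  = 12.640 × (1.7176 − 1.0863) / 0.129 = 61.855 s.

61.9 s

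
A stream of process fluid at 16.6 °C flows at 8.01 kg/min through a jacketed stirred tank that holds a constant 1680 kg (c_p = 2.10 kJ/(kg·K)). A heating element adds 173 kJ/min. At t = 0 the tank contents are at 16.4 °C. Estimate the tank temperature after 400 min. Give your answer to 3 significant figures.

M c_p dT/dt = ṁ c_p (T_in − T) + Q̇.
Rearrange: dT/dt = (T_ss − T)/τ with τ = M/ṁ = 209.74 min and T_ss = T_in + Q̇/(ṁ c_p) = 26.885 °C.
T approaches T_ss exponentially: T(t) = T_ss + (T₀ − T_ss) e^(−t/τ).
T(400) = 26.885 + (-10.485)·e^(−400/209.74) = 26.885 + (-10.485)·0.14850 = 25.328 °C.

25.3 °C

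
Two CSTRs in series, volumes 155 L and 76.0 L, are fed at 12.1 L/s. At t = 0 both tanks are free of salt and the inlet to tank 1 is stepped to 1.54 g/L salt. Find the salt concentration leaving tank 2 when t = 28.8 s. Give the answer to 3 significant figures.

Time constants: τᵢ = Vᵢ/Q for each well-mixed tank.
τ₁ = 155/12.1 = 12.810 s; τ₂ = 76.0/12.1 = 6.2810 s.
Tank 1: C₁ = C_in(1 − e^(−t/τ₁)). Tank 2 (τ₁ ≠ τ₂): C₂ = C_in[1 − (τ₁ e^(−t/τ₁) − τ₂ e^(−t/τ₂))/(τ₁ − τ₂)].
At t = 28.8: e^(−t/τ₁) = 0.10558, e^(−t/τ₂) = 0.010201.
C₂ = 1.54·[1 − (12.810·0.10558 − 6.2810·0.010201)/(6.5289)] = 1.54·0.80266 = 1.2361 g/L.

1.24 g/L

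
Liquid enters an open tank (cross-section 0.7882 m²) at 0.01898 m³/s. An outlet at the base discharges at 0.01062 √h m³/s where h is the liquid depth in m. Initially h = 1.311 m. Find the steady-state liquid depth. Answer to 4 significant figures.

3.194 m

Unsteady balance on liquid volume: A dh/dt = Q_in − 0.01062 √h. At steady state dh/dt = 0:
Q_in = 0.01062 √h_ss ⇒ √h_ss = 0.01898/0.01062 = 1.78719.
h_ss = 1.78719² = 3.19406 m. (Since h₀ = 1.311 m < h_ss, the level will rise toward this value.)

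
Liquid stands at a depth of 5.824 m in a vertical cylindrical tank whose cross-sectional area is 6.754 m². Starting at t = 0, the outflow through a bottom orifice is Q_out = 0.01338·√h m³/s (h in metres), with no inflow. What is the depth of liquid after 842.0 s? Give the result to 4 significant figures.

Accumulation of liquid (constant cross-section A): A dh/dt = −0.01338 √h.
∫ h^(−1/2) dh = −(0.01338/A) ∫ dt, giving 2√h = 2√h₀ − (0.01338/A) t.
√h = √5.824 − 0.01338·842.0/(2·6.754) = 2.41330 − 0.834021 = 1.57928.
h = 1.57928² = 2.49411 m.

2.494 m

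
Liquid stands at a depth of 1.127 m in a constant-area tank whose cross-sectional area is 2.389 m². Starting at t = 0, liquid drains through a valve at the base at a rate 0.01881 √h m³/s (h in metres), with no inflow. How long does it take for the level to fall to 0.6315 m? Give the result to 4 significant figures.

67.80 s

A dh/dt = −Q_out = −0.01881 √h.
∫ h^(−1/2) dh = −(0.01881/A) ∫ dt, giving 2√h = 2√h₀ − (0.01881/A) t.
t = 2A(√h₀ − √h)/0.01881 = 2·2.389·(√1.127 − √0.6315)/0.01881
  = 4.77800 × (1.06160 − 0.794670) / 0.01881 = 67.8046 s.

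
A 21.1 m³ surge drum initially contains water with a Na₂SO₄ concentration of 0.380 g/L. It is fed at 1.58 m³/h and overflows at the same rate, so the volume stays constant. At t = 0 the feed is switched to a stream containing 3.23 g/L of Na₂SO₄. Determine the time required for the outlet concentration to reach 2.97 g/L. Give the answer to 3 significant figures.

32.0 h

Species balance on the tank: V dC/dt = Q(C_in − C), so τ = V/Q = 13.354 h.
C(t) = C_in + (C₀ − C_in) e^(−t/τ). Set C = 2.97 and solve for t:
e^(−t/τ) = (C − C_in)/(C₀ − C_in) = (2.97 − 3.23)/(0.380 − 3.23) = 0.091228
t = −τ ln(…) = 13.354 × 2.3944 = 31.976 h.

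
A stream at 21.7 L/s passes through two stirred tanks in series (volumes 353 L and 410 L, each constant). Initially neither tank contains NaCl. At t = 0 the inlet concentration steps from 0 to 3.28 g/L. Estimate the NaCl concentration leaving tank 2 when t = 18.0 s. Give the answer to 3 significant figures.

Species balance on tank i: dCᵢ/dt = (Cᵢ₋₁ − Cᵢ)/τᵢ with τᵢ = Vᵢ/Q.
τ₁ = 353/21.7 = 16.267 s; τ₂ = 410/21.7 = 18.894 s.
Tank 1: C₁ = C_in(1 − e^(−t/τ₁)). Tank 2 (τ₁ ≠ τ₂): C₂ = C_in[1 − (τ₁ e^(−t/τ₁) − τ₂ e^(−t/τ₂))/(τ₁ − τ₂)].
At t = 18.0: e^(−t/τ₁) = 0.33071, e^(−t/τ₂) = 0.38570.
C₂ = 3.28·[1 − (16.267·0.33071 − 18.894·0.38570)/(-2.6267)] = 3.28·0.27371 = 0.89776 g/L.

0.898 g/L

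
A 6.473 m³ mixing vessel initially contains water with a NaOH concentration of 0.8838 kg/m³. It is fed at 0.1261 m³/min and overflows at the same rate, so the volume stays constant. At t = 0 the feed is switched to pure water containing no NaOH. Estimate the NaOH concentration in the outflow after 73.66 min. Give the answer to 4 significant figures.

Transient balance on the dissolved component: V dC/dt = Q(C_in − C).
So dC/dt = (C_in − C)/τ with τ = V/Q = 6.473/0.1261 = 51.3323 min.
Solution: C(t) = C_in + (C₀ − C_in) e^(−t/τ).
C(73.66) = 0 + (0.8838 − 0)·e^(−73.66/51.3323) = 0 + (0.883800)·0.238124 = 0.210454 kg/m³.

0.2105 kg/m³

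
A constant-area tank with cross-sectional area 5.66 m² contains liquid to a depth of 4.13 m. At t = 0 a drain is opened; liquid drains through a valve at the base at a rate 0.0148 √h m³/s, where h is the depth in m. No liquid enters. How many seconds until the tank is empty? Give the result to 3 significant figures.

1550 s

A dh/dt = −Q_out = −0.0148 √h.
This is separable: 2 d(√h)/dt = −0.0148/A, so √h = √h₀ − (0.0148/(2A)) t.
Tank is empty when √h = 0: t_empty = 2A√h₀/0.0148.
t_empty = 2·5.66·√4.13/0.0148 = 11.320·2.0322/0.0148 = 1554.4 s.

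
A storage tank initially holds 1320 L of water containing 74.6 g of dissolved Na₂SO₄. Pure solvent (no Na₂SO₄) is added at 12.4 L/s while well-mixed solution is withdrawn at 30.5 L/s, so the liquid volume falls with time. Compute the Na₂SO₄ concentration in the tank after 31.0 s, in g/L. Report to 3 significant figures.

0.0387 g/L

Total volume: dV/dt = Q_in − Q_out = -18.100 L/s, so V(t) = 1320 − 18.100 t and V(31.0) = 758.90 L.
No Na₂SO₄ enters, so dm/dt = −Q_out · (m/V).
dm/m = −Q_out dt/(V₀ − 18.100 t); integrating gives ln(m/m₀) = −(Q_out/(Q_in−Q_out)) ln(V/V₀).
m = m₀ (V₀/V)^(Q_out/(Q_in−Q_out)) = 74.6 × (1320/758.90)^(-1.6851) = 29.354 g.
C = m/V = 29.354/758.90 = 0.038679 g/L.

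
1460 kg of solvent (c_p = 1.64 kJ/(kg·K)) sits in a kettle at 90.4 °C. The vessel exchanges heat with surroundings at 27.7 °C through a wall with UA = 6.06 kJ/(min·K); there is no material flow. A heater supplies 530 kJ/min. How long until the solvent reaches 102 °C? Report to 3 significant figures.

Lumped-capacitance energy balance: M c_p dT/dt = UA(T_amb − T) + Q̇.
τ = M c_p/UA = 395.12 min; T_ss = T_amb + Q̇/UA = 27.7 + 530/6.06 = 115.16 °C.
T(t) = T_ss + (T₀ − T_ss)e^(−t/τ); set T = 102:
t = −τ ln[(T − T_ss)/(T₀ − T_ss)] = −395.12 · ln(0.53148) = 249.75 min.

250 min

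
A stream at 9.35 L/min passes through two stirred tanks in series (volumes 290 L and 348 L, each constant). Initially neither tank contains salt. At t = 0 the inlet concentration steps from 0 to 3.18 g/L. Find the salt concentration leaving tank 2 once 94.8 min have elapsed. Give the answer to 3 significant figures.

2.43 g/L

Species balance on tank i: dCᵢ/dt = (Cᵢ₋₁ − Cᵢ)/τᵢ with τᵢ = Vᵢ/Q.
τ₁ = 290/9.35 = 31.016 min; τ₂ = 348/9.35 = 37.219 min.
Solving the cascade with C₁(0)=C₂(0)=0 gives C₂(t) = C_in[1 − (τ₁ e^(−t/τ₁) − τ₂ e^(−t/τ₂))/(τ₁ − τ₂)].
At t = 94.8: e^(−t/τ₁) = 0.047053, e^(−t/τ₂) = 0.078311.
C₂ = 3.18·[1 − (31.016·0.047053 − 37.219·0.078311)/(-6.2032)] = 3.18·0.76540 = 2.4340 g/L.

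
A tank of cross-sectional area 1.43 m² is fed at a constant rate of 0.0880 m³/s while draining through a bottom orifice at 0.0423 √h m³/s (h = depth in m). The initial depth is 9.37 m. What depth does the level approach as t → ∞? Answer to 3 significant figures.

Unsteady balance on liquid volume: A dh/dt = Q_in − 0.0423 √h. At steady state dh/dt = 0:
Q_in = 0.0423 √h_ss ⇒ √h_ss = 0.0880/0.0423 = 2.0804.
h_ss = 2.0804² = 4.3280 m. (Since h₀ = 9.37 m > h_ss, the level will fall toward this value.)

4.33 m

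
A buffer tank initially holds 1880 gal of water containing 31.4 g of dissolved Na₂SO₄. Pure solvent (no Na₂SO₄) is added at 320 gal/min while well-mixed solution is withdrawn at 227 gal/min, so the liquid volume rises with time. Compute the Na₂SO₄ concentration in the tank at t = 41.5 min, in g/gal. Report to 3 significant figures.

Let m(t) be the amount of Na₂SO₄. Volume: V(t) = V₀ + (Q_in − Q_out) t = 1880 + 93.000 t; V(41.5) = 5739.5 gal.
No Na₂SO₄ enters, so dm/dt = −Q_out · (m/V).
dm/m = −Q_out dt/(V₀ + 93.000 t); integrating gives ln(m/m₀) = −(Q_out/(Q_in−Q_out)) ln(V/V₀).
m = m₀ (V₀/V)^(Q_out/(Q_in−Q_out)) = 31.4 × (1880/5739.5)^(2.4409) = 2.0597 g.
C = m/V = 2.0597/5739.5 = 0.00035886 g/gal.

0.000359 g/gal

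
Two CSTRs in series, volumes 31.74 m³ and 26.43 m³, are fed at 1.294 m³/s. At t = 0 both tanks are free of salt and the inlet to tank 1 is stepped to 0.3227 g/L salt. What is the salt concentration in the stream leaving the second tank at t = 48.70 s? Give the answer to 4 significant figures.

Each tank obeys Vᵢ dCᵢ/dt = Q(Cᵢ₋₁ − Cᵢ), so τᵢ = Vᵢ/Q.
τ₁ = 31.74/1.294 = 24.5286 s; τ₂ = 26.43/1.294 = 20.4250 s.
Tank 1: C₁ = C_in(1 − e^(−t/τ₁)). Tank 2 (τ₁ ≠ τ₂): C₂ = C_in[1 − (τ₁ e^(−t/τ₁) − τ₂ e^(−t/τ₂))/(τ₁ − τ₂)].
At t = 48.70: e^(−t/τ₁) = 0.137320, e^(−t/τ₂) = 0.0921508.
C₂ = 0.3227·[1 − (24.5286·0.137320 − 20.4250·0.0921508)/(4.10355)] = 0.3227·0.637852 = 0.205835 g/L.

0.2058 g/L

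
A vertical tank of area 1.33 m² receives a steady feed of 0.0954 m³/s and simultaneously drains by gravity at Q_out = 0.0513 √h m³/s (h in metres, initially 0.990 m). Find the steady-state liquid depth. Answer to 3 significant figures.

A dh/dt = Q_in − 0.0513 √h. Steady state requires inflow = outflow:
Q_in = 0.0513 √h_ss ⇒ √h_ss = 0.0954/0.0513 = 1.8596.
h_ss = 1.8596² = 3.4583 m. (Since h₀ = 0.990 m < h_ss, the level will rise toward this value.)

3.46 m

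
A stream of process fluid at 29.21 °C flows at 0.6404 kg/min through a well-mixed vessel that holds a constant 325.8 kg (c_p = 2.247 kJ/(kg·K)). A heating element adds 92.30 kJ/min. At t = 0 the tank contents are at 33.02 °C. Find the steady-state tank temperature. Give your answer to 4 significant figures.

M c_p dT/dt = ṁ c_p (T_in − T) + Q̇.
At steady state dT/dt = 0 ⇒ T_ss = T_in + Q̇/(ṁ c_p) = 29.21 + 92.30/(0.6404·2.247) = 93.3527 °C.

93.35 °C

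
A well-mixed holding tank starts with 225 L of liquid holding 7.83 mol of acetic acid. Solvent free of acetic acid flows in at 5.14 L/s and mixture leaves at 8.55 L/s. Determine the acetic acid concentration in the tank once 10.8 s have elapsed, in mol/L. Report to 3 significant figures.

0.0266 mol/L

Let m(t) be the amount of acetic acid. Volume: V(t) = V₀ + (Q_in − Q_out) t = 225 − 3.4100 t; V(10.8) = 188.17 L.
Solute balance: dm/dt = 0 − Q_out C = −Q_out m/V(t).
Separate: dm/m = −Q_out dt/V(t) ⇒ ln(m/m₀) = −(Q_out/(Q_in−Q_out)) ln(V/V₀).
m = m₀ (V₀/V)^(Q_out/(Q_in−Q_out)) = 7.83 × (225/188.17)^(-2.5073) = 5.0018 mol.
C = m/V = 5.0018/188.17 = 0.026581 mol/L.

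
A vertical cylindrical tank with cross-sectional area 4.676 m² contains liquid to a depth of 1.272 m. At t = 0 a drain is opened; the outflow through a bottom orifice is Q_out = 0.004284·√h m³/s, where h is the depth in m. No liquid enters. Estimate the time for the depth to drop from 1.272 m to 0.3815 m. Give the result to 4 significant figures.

A dh/dt = −Q_out = −0.004284 √h.
Separate and integrate: 2(√h − √h₀) = −(0.004284/A) t.
t = 2A(√h₀ − √h)/0.004284 = 2·4.676·(√1.272 − √0.3815)/0.004284
  = 9.35200 × (1.12783 − 0.617657) / 0.004284 = 1113.71 s.

1114 s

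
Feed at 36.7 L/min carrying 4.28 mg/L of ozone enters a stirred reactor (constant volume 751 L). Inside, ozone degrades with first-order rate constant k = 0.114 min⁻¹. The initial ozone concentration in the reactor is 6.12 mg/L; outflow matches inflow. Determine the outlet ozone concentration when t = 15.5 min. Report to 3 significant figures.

1.67 mg/L

Accumulation = in − out − consumed: V dC/dt = Q C_in − Q C − k V C.
This is linear with rate a = Q/V + k = 0.16287 min⁻¹.
C_ss = Q C_in/(Q + kV) = 1.2842 mg/L; C(t) = C_ss + (C₀ − C_ss) e^(−a t).
C(15.5) = 1.2842 + (4.8358)·e^(−0.16287·15.5) = 1.2842 + (4.8358)·0.080102 = 1.6716 mg/L.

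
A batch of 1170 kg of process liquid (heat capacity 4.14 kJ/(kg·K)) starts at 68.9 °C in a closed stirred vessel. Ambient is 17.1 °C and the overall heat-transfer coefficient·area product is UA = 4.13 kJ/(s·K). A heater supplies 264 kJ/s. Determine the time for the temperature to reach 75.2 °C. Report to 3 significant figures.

Lumped-capacitance energy balance: M c_p dT/dt = UA(T_amb − T) + Q̇.
τ = M c_p/UA = 1172.8 s; T_ss = T_amb + Q̇/UA = 17.1 + 264/4.13 = 81.023 °C.
T(t) = T_ss + (T₀ − T_ss)e^(−t/τ); set T = 75.2:
t = −τ ln[(T − T_ss)/(T₀ − T_ss)] = −1172.8 · ln(0.48031) = 860.08 s.

860 s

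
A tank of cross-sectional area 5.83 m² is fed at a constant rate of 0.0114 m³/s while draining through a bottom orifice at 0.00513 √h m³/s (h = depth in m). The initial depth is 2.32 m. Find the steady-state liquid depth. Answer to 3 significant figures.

A dh/dt = Q_in − 0.00513 √h. Steady state requires inflow = outflow:
Q_in = 0.00513 √h_ss ⇒ √h_ss = 0.0114/0.00513 = 2.2222.
h_ss = 2.2222² = 4.9383 m. (Since h₀ = 2.32 m < h_ss, the level will rise toward this value.)

4.94 m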